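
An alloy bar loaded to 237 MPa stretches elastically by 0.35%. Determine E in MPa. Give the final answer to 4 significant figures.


E = sigma / epsilon
epsilon = 0.35% = 3.5e-03
E = 237 / 3.5e-03
E = 67710 MPa


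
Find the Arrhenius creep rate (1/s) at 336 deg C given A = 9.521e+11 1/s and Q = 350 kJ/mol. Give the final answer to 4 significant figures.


rate = A * exp(-Q / (R*T))
T = 336 + 273.15 = 609.15 K
rate = 9.521e+11 * exp(-350e3 / (8.314 * 609.15))
rate = 9.227e-19 1/s


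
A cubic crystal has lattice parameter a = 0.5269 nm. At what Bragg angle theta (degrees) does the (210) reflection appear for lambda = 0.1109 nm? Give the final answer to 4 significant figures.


d = a / sqrt(h^2+k^2+l^2)
d = 0.5269 / sqrt(5) = 0.235637 nm
lambda = 2*d*sin(theta)  =>  sin(theta) = lambda / (2*d)
sin(theta) = 0.1109 / (2 * 0.235637) = 0.23532
theta = 13.61 deg


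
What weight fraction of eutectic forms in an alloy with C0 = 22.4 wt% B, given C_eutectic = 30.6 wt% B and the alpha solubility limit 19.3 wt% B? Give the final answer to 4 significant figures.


f_primary = (C_e - C0) / (C_e - C_alpha_max)
f_primary = (30.6 - 22.4) / (30.6 - 19.3)
f_primary = 0.725664
f_eutectic = 1 - 0.725664 = 0.2743


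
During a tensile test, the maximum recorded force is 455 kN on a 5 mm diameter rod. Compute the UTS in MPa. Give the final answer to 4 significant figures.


A0 = pi*(d/2)^2 = pi*(5/2)^2 = 19.635 mm^2
UTS = F_max / A0 = 455*1000 / 19.635
UTS = 23170 MPa


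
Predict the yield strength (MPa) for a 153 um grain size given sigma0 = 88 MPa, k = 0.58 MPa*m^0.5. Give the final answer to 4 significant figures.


sigma_y = sigma0 + k / sqrt(d)
d = 153 um = 1.53e-04 m
sigma_y = 88 + 0.58 / sqrt(1.53e-04)
sigma_y = 134.9 MPa


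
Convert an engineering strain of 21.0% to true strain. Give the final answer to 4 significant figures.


epsilon_true = ln(1 + epsilon_eng)
epsilon_true = ln(1 + 0.21)
epsilon_true = 0.1906


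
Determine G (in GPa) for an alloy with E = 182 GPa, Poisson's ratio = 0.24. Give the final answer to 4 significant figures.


G = E / (2*(1+nu))
G = 182 / (2*(1+0.24))
G = 73.39 GPa


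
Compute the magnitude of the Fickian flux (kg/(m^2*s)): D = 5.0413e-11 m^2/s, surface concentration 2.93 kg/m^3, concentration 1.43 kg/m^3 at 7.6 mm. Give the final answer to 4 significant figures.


J = -D * (dC/dx) = D * (C1 - C2) / dx
J = 5.0413e-11 * (2.93 - 1.43) / 7.6e-03
J = 9.95e-09 kg/(m^2*s)


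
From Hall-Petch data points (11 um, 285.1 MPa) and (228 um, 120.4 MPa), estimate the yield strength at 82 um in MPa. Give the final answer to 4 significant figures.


sigma_y = sigma0 + k / sqrt(d)
1/sqrt(d1) = 1/sqrt(1.1e-05) = 301.511;  1/sqrt(d2) = 66.2266
k = (sigma1 - sigma2) / (1/sqrt(d1) - 1/sqrt(d2)) = (285.1 - 120.4) / (301.511 - 66.2266) = 0.700003 MPa*m^0.5
sigma0 = sigma1 - k/sqrt(d1) = 285.1 - 0.700003*301.511 = 74.0412 MPa
sigma_y(d3) = 74.0412 + 0.700003 / sqrt(8.2e-05) = 151.3 MPa


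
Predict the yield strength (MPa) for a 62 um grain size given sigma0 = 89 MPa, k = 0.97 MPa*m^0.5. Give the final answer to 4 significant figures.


sigma_y = sigma0 + k / sqrt(d)
d = 62 um = 6.2e-05 m
sigma_y = 89 + 0.97 / sqrt(6.2e-05)
sigma_y = 212.2 MPa


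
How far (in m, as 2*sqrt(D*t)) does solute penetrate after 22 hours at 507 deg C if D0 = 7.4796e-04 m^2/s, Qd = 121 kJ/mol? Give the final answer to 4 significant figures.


Step 1: D = D0 * exp(-Qd/(R*T))
T = 780.15 K
D = 7.4796e-04 * exp(-121e3 / (8.314 * 780.15)) = 5.91668e-12 m^2/s
Step 2: L = 2*sqrt(D*t)
t = 22 h = 79200 s
L = 2*sqrt(5.91668e-12 * 79200) = 1.369e-03 m


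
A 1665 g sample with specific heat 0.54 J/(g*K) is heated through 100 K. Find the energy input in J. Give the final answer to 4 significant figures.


Q = m * cp * dT
Q = 1665 * 0.54 * 100
Q = 89910 J


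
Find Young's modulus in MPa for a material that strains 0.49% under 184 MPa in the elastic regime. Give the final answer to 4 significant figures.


E = sigma / epsilon
epsilon = 0.49% = 4.9e-03
E = 184 / 4.9e-03
E = 37550 MPa


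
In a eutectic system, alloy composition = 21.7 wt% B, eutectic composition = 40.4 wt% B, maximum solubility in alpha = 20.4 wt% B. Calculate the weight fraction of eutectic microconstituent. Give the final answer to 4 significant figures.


f_primary = (C_e - C0) / (C_e - C_alpha_max)
f_primary = (40.4 - 21.7) / (40.4 - 20.4)
f_primary = 0.935
f_eutectic = 1 - 0.935 = 0.065


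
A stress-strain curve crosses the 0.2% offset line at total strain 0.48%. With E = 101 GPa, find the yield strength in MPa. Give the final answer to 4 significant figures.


Offset strain = 0.002
Elastic strain at yield = total_strain - offset = 4.8e-03 - 0.002 = 2.8e-03
sigma_y = E * elastic_strain = 101000 * 2.8e-03
sigma_y = 282.8 MPa


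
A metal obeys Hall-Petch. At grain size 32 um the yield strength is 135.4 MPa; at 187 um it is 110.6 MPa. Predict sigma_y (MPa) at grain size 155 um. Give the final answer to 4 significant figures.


sigma_y = sigma0 + k / sqrt(d)
1/sqrt(d1) = 1/sqrt(3.2e-05) = 176.777;  1/sqrt(d2) = 73.1272
k = (sigma1 - sigma2) / (1/sqrt(d1) - 1/sqrt(d2)) = (135.4 - 110.6) / (176.777 - 73.1272) = 0.239268 MPa*m^0.5
sigma0 = sigma1 - k/sqrt(d1) = 135.4 - 0.239268*176.777 = 93.103 MPa
sigma_y(d3) = 93.103 + 0.239268 / sqrt(1.55e-04) = 112.3 MPa


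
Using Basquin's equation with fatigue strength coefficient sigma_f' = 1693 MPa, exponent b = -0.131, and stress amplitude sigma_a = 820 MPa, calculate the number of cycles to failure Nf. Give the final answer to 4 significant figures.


sigma_a = sigma_f' * (2*Nf)^b
2*Nf = (sigma_a / sigma_f')^(1/b)
2*Nf = (820 / 1693)^(1/-0.131)
2*Nf = 253.153
Nf = 126.6 cycles


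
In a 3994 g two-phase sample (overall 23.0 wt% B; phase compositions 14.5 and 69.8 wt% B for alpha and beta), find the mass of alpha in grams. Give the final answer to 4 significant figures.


f_alpha = (C_beta - C0) / (C_beta - C_alpha)
f_alpha = (69.8 - 23.0) / (69.8 - 14.5) = 0.846293
m_alpha = f_alpha * m_total = 0.846293 * 3994 = 3380 g


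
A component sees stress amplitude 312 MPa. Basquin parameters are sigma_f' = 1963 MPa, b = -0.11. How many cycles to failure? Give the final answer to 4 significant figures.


sigma_a = sigma_f' * (2*Nf)^b
2*Nf = (sigma_a / sigma_f')^(1/b)
2*Nf = (312 / 1963)^(1/-0.11)
2*Nf = 1.82602e+07
Nf = 9.13e+06 cycles


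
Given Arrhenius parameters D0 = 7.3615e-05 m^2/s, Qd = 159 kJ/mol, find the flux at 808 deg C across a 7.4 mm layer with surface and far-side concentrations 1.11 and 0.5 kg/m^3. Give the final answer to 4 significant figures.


Step 1: D = D0 * exp(-Qd/(R*T))
T = 808 + 273.15 = 1081.15 K
D = 7.3615e-05 * exp(-159e3 / (8.314 * 1081.15)) = 1.53027e-12 m^2/s
Step 2: J = D * (C1 - C2) / dx
J = 1.53027e-12 * (1.11 - 0.5) / 7.4e-03
J = 1.261e-10 kg/(m^2*s)


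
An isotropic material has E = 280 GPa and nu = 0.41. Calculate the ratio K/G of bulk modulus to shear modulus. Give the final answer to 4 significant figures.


G = E / (2*(1+nu))
G = 280 / (2*(1+0.41)) = 99.2908 GPa
K = E / (3*(1-2*nu))
K = 280 / (3*(1-2*0.41)) = 518.519 GPa
K/G = 518.519 / 99.2908 = 5.222


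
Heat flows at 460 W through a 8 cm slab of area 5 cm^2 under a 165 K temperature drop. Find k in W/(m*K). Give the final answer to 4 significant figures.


k = Q*L / (A*dT)
L = 0.08 m, A = 5e-04 m^2
k = 460 * 0.08 / (5e-04 * 165)
k = 446.1 W/(m*K)


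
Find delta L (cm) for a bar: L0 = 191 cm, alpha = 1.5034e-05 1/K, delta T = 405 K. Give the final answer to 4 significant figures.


dL = L0 * alpha * dT
dL = 191 * 1.5034e-05 * 405
dL = 1.163 cm


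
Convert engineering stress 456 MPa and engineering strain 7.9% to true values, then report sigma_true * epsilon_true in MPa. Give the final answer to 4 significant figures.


sigma_true = sigma_eng * (1 + epsilon_eng)
sigma_true = 456 * (1 + 0.079) = 492.024 MPa
epsilon_true = ln(1 + epsilon_eng)
epsilon_true = ln(1 + 0.079) = 0.0760347
sigma_true * epsilon_true = 492.024 * 0.0760347 = 37.41 MPa


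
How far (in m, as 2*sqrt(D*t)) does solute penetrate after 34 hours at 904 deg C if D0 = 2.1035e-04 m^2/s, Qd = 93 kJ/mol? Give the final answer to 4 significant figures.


Step 1: D = D0 * exp(-Qd/(R*T))
T = 1177.15 K
D = 2.1035e-04 * exp(-93e3 / (8.314 * 1177.15)) = 1.57047e-08 m^2/s
Step 2: L = 2*sqrt(D*t)
t = 34 h = 122400 s
L = 2*sqrt(1.57047e-08 * 122400) = 0.08769 m


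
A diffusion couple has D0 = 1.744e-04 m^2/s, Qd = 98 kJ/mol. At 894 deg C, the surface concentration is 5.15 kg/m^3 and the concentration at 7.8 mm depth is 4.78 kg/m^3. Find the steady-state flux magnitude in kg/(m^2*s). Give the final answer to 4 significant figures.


Step 1: D = D0 * exp(-Qd/(R*T))
T = 894 + 273.15 = 1167.15 K
D = 1.744e-04 * exp(-98e3 / (8.314 * 1167.15)) = 7.16961e-09 m^2/s
Step 2: J = D * (C1 - C2) / dx
J = 7.16961e-09 * (5.15 - 4.78) / 7.8e-03
J = 3.401e-07 kg/(m^2*s)


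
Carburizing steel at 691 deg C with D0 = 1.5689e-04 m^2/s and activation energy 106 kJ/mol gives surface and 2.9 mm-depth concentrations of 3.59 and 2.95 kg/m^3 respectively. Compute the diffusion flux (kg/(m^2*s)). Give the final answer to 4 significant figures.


Step 1: D = D0 * exp(-Qd/(R*T))
T = 691 + 273.15 = 964.15 K
D = 1.5689e-04 * exp(-106e3 / (8.314 * 964.15)) = 2.83556e-10 m^2/s
Step 2: J = D * (C1 - C2) / dx
J = 2.83556e-10 * (3.59 - 2.95) / 2.9e-03
J = 6.258e-08 kg/(m^2*s)


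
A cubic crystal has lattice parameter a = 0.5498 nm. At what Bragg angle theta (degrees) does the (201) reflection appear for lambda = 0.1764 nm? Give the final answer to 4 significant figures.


d = a / sqrt(h^2+k^2+l^2)
d = 0.5498 / sqrt(5) = 0.245878 nm
lambda = 2*d*sin(theta)  =>  sin(theta) = lambda / (2*d)
sin(theta) = 0.1764 / (2 * 0.245878) = 0.358714
theta = 21.02 deg


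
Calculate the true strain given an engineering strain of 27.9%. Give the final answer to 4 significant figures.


epsilon_true = ln(1 + epsilon_eng)
epsilon_true = ln(1 + 0.279)
epsilon_true = 0.2461


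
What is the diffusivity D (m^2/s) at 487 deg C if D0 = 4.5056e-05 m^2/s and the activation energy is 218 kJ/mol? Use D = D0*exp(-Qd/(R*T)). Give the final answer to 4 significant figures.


D = D0 * exp(-Qd / (R*T))
T = 760.15 K
D = 4.5056e-05 * exp(-218e3 / (8.314 * 760.15))
D = 4.711e-20 m^2/s


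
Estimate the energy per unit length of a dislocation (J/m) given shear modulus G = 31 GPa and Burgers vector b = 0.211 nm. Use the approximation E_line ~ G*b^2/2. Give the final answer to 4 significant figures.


E = G*b^2/2
b = 0.211 nm = 2.11e-10 m
G = 31 GPa = 3.1e+10 Pa
E = 0.5 * 3.1e+10 * (2.11e-10)^2
E = 6.901e-10 J/m


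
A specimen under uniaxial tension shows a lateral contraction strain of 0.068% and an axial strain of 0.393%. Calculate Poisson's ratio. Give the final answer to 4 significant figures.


nu = -epsilon_lat / epsilon_axial
Lateral strain is contraction (negative), so using magnitudes:
nu = 0.068 / 0.393
nu = 0.173


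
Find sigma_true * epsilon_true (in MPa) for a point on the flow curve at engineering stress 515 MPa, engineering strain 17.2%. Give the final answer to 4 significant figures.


sigma_true = sigma_eng * (1 + epsilon_eng)
sigma_true = 515 * (1 + 0.172) = 603.58 MPa
epsilon_true = ln(1 + epsilon_eng)
epsilon_true = ln(1 + 0.172) = 0.158712
sigma_true * epsilon_true = 603.58 * 0.158712 = 95.8 MPa


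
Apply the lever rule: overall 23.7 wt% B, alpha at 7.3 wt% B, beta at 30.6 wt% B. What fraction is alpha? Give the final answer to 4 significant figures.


f_alpha = (C_beta - C0) / (C_beta - C_alpha)
f_alpha = (30.6 - 23.7) / (30.6 - 7.3)
f_alpha = 0.2961


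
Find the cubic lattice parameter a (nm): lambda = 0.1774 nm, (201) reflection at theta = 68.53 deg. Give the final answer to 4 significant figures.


d = lambda / (2*sin(theta))
d = 0.1774 / (2*sin(68.53 deg))
d = 0.0953139 nm
a = d * sqrt(h^2+k^2+l^2) = 0.0953139 * sqrt(5)
a = 0.2131 nm


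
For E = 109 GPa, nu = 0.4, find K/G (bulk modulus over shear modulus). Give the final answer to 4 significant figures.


G = E / (2*(1+nu))
G = 109 / (2*(1+0.4)) = 38.9286 GPa
K = E / (3*(1-2*nu))
K = 109 / (3*(1-2*0.4)) = 181.667 GPa
K/G = 181.667 / 38.9286 = 4.667


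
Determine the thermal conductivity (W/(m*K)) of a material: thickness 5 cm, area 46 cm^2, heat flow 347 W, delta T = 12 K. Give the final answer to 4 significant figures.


k = Q*L / (A*dT)
L = 0.05 m, A = 4.6e-03 m^2
k = 347 * 0.05 / (4.6e-03 * 12)
k = 314.3 W/(m*K)


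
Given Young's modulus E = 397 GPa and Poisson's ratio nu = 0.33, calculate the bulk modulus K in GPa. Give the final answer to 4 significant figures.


K = E / (3*(1-2*nu))
K = 397 / (3*(1-2*0.33))
K = 389.2 GPa


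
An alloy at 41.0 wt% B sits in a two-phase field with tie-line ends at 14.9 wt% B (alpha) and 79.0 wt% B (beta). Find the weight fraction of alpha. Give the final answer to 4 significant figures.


f_alpha = (C_beta - C0) / (C_beta - C_alpha)
f_alpha = (79.0 - 41.0) / (79.0 - 14.9)
f_alpha = 0.5928


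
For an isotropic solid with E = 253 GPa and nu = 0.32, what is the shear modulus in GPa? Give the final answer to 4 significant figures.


G = E / (2*(1+nu))
G = 253 / (2*(1+0.32))
G = 95.83 GPa


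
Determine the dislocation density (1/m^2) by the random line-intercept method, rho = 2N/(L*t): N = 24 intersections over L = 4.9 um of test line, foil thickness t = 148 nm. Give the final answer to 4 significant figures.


rho = 2N / (L * t)
L = 4.9 um = 4.9e-06 m, t = 148 nm = 1.48e-07 m
rho = 2 * 24 / (4.9e-06 * 1.48e-07)
rho = 6.619e+13 1/m^2


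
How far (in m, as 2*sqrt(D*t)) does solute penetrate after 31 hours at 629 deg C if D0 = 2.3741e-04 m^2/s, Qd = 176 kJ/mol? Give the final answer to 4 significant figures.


Step 1: D = D0 * exp(-Qd/(R*T))
T = 902.15 K
D = 2.3741e-04 * exp(-176e3 / (8.314 * 902.15)) = 1.53003e-14 m^2/s
Step 2: L = 2*sqrt(D*t)
t = 31 h = 111600 s
L = 2*sqrt(1.53003e-14 * 111600) = 8.264e-05 m


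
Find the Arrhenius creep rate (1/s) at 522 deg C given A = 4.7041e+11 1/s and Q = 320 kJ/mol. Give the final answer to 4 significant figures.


rate = A * exp(-Q / (R*T))
T = 522 + 273.15 = 795.15 K
rate = 4.7041e+11 * exp(-320e3 / (8.314 * 795.15))
rate = 4.471e-10 1/s


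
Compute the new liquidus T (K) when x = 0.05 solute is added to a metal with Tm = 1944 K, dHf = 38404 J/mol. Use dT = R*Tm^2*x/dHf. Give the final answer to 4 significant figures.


dT = R*Tm^2*x / dHf
dT = 8.314 * 1944^2 * 0.05 / 38404
dT = 40.9069 K
T_new = 1944 - 40.9069 = 1903 K


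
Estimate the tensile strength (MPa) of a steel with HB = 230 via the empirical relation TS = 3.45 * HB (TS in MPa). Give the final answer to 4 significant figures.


TS (MPa) = 3.45 * HB
TS = 3.45 * 230
TS = 793.5 MPa


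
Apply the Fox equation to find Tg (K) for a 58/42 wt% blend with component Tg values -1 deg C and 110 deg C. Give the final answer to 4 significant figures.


1/Tg = w1/Tg1 + w2/Tg2 (in Kelvin)
Tg1 = 272.15 K, Tg2 = 383.15 K
1/Tg = 0.58/272.15 + 0.42/383.15
Tg = 309.9 K


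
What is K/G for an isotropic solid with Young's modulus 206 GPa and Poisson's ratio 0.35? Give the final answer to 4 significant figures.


G = E / (2*(1+nu))
G = 206 / (2*(1+0.35)) = 76.2963 GPa
K = E / (3*(1-2*nu))
K = 206 / (3*(1-2*0.35)) = 228.889 GPa
K/G = 228.889 / 76.2963 = 3


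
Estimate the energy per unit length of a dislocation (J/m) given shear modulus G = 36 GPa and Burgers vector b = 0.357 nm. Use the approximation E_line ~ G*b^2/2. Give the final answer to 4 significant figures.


E = G*b^2/2
b = 0.357 nm = 3.57e-10 m
G = 36 GPa = 3.6e+10 Pa
E = 0.5 * 3.6e+10 * (3.57e-10)^2
E = 2.294e-09 J/m


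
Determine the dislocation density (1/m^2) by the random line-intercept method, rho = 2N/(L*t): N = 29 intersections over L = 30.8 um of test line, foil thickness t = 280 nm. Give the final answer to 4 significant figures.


rho = 2N / (L * t)
L = 30.8 um = 3.08e-05 m, t = 280 nm = 2.8e-07 m
rho = 2 * 29 / (3.08e-05 * 2.8e-07)
rho = 6.725e+12 1/m^2


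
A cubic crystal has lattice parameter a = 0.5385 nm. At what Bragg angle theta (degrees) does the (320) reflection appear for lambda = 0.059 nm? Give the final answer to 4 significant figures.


d = a / sqrt(h^2+k^2+l^2)
d = 0.5385 / sqrt(13) = 0.149353 nm
lambda = 2*d*sin(theta)  =>  sin(theta) = lambda / (2*d)
sin(theta) = 0.059 / (2 * 0.149353) = 0.197519
theta = 11.39 deg


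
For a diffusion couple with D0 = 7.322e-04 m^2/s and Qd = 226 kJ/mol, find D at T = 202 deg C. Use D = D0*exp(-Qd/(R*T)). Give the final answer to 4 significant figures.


D = D0 * exp(-Qd / (R*T))
T = 475.15 K
D = 7.322e-04 * exp(-226e3 / (8.314 * 475.15))
D = 1.044e-28 m^2/s


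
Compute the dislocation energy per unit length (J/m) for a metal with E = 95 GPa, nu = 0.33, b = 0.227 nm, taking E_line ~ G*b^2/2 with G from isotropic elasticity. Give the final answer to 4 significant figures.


Step 1: G = E / (2*(1+nu))
G = 95 / (2*(1+0.33)) = 35.7143 GPa = 3.57143e+10 Pa
Step 2: E_line = G*b^2/2
b = 0.227 nm = 2.27e-10 m
E_line = 0.5 * 3.57143e+10 * (2.27e-10)^2 = 9.202e-10 J/m


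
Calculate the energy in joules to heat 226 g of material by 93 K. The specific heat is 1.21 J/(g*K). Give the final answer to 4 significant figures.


Q = m * cp * dT
Q = 226 * 1.21 * 93
Q = 25430 J


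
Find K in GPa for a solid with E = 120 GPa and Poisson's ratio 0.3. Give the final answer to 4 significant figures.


K = E / (3*(1-2*nu))
K = 120 / (3*(1-2*0.3))
K = 100 GPa


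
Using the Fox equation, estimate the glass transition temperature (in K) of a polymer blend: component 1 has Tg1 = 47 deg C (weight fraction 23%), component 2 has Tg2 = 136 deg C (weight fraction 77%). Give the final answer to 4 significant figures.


1/Tg = w1/Tg1 + w2/Tg2 (in Kelvin)
Tg1 = 320.15 K, Tg2 = 409.15 K
1/Tg = 0.23/320.15 + 0.77/409.15
Tg = 384.6 K


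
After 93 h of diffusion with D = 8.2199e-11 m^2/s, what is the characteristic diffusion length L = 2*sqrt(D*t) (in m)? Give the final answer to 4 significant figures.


t = 93 hr = 334800 s
Diffusion length = 2*sqrt(D*t)
= 2*sqrt(8.2199e-11 * 334800)
= 0.01049 m


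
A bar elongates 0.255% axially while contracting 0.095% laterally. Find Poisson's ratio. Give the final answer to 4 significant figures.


nu = -epsilon_lat / epsilon_axial
Lateral strain is contraction (negative), so using magnitudes:
nu = 0.095 / 0.255
nu = 0.3725


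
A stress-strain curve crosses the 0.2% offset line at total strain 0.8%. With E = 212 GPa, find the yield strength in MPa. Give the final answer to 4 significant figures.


Offset strain = 0.002
Elastic strain at yield = total_strain - offset = 8e-03 - 0.002 = 6e-03
sigma_y = E * elastic_strain = 212000 * 6e-03
sigma_y = 1272 MPa


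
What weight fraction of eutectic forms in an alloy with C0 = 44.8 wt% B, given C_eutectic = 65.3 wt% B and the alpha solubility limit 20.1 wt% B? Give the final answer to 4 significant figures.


f_primary = (C_e - C0) / (C_e - C_alpha_max)
f_primary = (65.3 - 44.8) / (65.3 - 20.1)
f_primary = 0.45354
f_eutectic = 1 - 0.45354 = 0.5465


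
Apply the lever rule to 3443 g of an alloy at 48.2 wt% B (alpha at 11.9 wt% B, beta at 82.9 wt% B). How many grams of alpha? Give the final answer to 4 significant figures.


f_alpha = (C_beta - C0) / (C_beta - C_alpha)
f_alpha = (82.9 - 48.2) / (82.9 - 11.9) = 0.488732
m_alpha = f_alpha * m_total = 0.488732 * 3443 = 1683 g


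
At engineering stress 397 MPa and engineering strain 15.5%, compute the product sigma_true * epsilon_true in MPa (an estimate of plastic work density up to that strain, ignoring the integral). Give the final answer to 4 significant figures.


sigma_true = sigma_eng * (1 + epsilon_eng)
sigma_true = 397 * (1 + 0.155) = 458.535 MPa
epsilon_true = ln(1 + epsilon_eng)
epsilon_true = ln(1 + 0.155) = 0.1441
sigma_true * epsilon_true = 458.535 * 0.1441 = 66.08 MPa


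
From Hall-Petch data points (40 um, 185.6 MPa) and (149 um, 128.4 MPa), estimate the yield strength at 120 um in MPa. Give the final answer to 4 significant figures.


sigma_y = sigma0 + k / sqrt(d)
1/sqrt(d1) = 1/sqrt(4e-05) = 158.114;  1/sqrt(d2) = 81.9232
k = (sigma1 - sigma2) / (1/sqrt(d1) - 1/sqrt(d2)) = (185.6 - 128.4) / (158.114 - 81.9232) = 0.750748 MPa*m^0.5
sigma0 = sigma1 - k/sqrt(d1) = 185.6 - 0.750748*158.114 = 66.8963 MPa
sigma_y(d3) = 66.8963 + 0.750748 / sqrt(1.2e-04) = 135.4 MPa


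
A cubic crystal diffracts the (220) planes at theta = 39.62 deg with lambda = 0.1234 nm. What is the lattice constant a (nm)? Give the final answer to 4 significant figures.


d = lambda / (2*sin(theta))
d = 0.1234 / (2*sin(39.62 deg))
d = 0.096755 nm
a = d * sqrt(h^2+k^2+l^2) = 0.096755 * sqrt(8)
a = 0.2737 nm


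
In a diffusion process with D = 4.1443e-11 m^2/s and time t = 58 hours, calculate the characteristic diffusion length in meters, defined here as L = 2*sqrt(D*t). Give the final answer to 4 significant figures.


t = 58 hr = 208800 s
Diffusion length = 2*sqrt(D*t)
= 2*sqrt(4.1443e-11 * 208800)
= 5.883e-03 m


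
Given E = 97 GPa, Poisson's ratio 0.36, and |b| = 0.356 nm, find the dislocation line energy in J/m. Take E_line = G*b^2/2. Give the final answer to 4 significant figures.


Step 1: G = E / (2*(1+nu))
G = 97 / (2*(1+0.36)) = 35.6618 GPa = 3.56618e+10 Pa
Step 2: E_line = G*b^2/2
b = 0.356 nm = 3.56e-10 m
E_line = 0.5 * 3.56618e+10 * (3.56e-10)^2 = 2.26e-09 J/m


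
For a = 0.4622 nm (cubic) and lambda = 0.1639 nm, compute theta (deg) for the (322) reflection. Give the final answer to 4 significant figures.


d = a / sqrt(h^2+k^2+l^2)
d = 0.4622 / sqrt(17) = 0.1121 nm
lambda = 2*d*sin(theta)  =>  sin(theta) = lambda / (2*d)
sin(theta) = 0.1639 / (2 * 0.1121) = 0.731044
theta = 46.97 deg


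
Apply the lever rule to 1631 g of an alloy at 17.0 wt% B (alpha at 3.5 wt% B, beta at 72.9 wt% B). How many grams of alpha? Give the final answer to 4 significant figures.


f_alpha = (C_beta - C0) / (C_beta - C_alpha)
f_alpha = (72.9 - 17.0) / (72.9 - 3.5) = 0.805476
m_alpha = f_alpha * m_total = 0.805476 * 1631 = 1314 g


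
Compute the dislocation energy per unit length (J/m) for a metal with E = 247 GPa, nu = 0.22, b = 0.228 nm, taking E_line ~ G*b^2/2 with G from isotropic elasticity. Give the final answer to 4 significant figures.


Step 1: G = E / (2*(1+nu))
G = 247 / (2*(1+0.22)) = 101.23 GPa = 1.0123e+11 Pa
Step 2: E_line = G*b^2/2
b = 0.228 nm = 2.28e-10 m
E_line = 0.5 * 1.0123e+11 * (2.28e-10)^2 = 2.631e-09 J/m


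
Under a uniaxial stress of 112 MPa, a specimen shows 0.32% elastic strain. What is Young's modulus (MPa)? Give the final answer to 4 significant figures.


E = sigma / epsilon
epsilon = 0.32% = 3.2e-03
E = 112 / 3.2e-03
E = 35000 MPa


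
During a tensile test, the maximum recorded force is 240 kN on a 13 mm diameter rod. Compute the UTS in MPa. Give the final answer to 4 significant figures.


A0 = pi*(d/2)^2 = pi*(13/2)^2 = 132.732 mm^2
UTS = F_max / A0 = 240*1000 / 132.732
UTS = 1808 MPa


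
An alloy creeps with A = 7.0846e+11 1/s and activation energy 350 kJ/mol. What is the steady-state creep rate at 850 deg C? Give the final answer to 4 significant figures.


rate = A * exp(-Q / (R*T))
T = 850 + 273.15 = 1123.15 K
rate = 7.0846e+11 * exp(-350e3 / (8.314 * 1123.15))
rate = 3.734e-05 1/s


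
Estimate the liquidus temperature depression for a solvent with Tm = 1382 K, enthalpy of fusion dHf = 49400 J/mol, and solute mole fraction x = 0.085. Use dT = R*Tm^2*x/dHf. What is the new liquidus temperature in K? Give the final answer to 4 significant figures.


dT = R*Tm^2*x / dHf
dT = 8.314 * 1382^2 * 0.085 / 49400
dT = 27.3224 K
T_new = 1382 - 27.3224 = 1355 K


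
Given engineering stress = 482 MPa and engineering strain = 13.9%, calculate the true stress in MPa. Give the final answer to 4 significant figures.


sigma_true = sigma_eng * (1 + epsilon_eng)
sigma_true = 482 * (1 + 0.139)
sigma_true = 549 MPa


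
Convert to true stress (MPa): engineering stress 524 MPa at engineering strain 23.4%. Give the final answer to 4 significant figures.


sigma_true = sigma_eng * (1 + epsilon_eng)
sigma_true = 524 * (1 + 0.234)
sigma_true = 646.6 MPa


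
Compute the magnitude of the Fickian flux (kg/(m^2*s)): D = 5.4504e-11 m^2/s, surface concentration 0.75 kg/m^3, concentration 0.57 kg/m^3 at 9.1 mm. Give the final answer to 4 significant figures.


J = -D * (dC/dx) = D * (C1 - C2) / dx
J = 5.4504e-11 * (0.75 - 0.57) / 9.1e-03
J = 1.078e-09 kg/(m^2*s)


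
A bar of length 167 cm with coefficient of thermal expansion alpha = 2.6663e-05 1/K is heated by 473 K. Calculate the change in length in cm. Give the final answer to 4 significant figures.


dL = L0 * alpha * dT
dL = 167 * 2.6663e-05 * 473
dL = 2.106 cm


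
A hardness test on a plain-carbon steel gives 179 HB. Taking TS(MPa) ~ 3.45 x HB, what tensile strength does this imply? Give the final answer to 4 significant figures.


TS (MPa) = 3.45 * HB
TS = 3.45 * 179
TS = 617.6 MPa


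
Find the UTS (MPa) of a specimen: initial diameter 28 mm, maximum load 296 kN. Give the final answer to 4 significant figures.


A0 = pi*(d/2)^2 = pi*(28/2)^2 = 615.752 mm^2
UTS = F_max / A0 = 296*1000 / 615.752
UTS = 480.7 MPa


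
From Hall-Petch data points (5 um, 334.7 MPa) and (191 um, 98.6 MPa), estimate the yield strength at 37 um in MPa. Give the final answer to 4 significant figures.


sigma_y = sigma0 + k / sqrt(d)
1/sqrt(d1) = 1/sqrt(5e-06) = 447.214;  1/sqrt(d2) = 72.3575
k = (sigma1 - sigma2) / (1/sqrt(d1) - 1/sqrt(d2)) = (334.7 - 98.6) / (447.214 - 72.3575) = 0.629842 MPa*m^0.5
sigma0 = sigma1 - k/sqrt(d1) = 334.7 - 0.629842*447.214 = 53.0263 MPa
sigma_y(d3) = 53.0263 + 0.629842 / sqrt(3.7e-05) = 156.6 MPa


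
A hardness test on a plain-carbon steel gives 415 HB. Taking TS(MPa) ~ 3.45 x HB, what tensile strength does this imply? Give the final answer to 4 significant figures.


TS (MPa) = 3.45 * HB
TS = 3.45 * 415
TS = 1432 MPa


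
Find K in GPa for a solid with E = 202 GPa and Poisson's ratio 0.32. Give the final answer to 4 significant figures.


K = E / (3*(1-2*nu))
K = 202 / (3*(1-2*0.32))
K = 187 GPa


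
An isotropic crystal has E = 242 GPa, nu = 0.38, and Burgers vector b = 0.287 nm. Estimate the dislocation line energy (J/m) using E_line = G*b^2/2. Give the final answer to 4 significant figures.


Step 1: G = E / (2*(1+nu))
G = 242 / (2*(1+0.38)) = 87.6812 GPa = 8.76812e+10 Pa
Step 2: E_line = G*b^2/2
b = 0.287 nm = 2.87e-10 m
E_line = 0.5 * 8.76812e+10 * (2.87e-10)^2 = 3.611e-09 J/m


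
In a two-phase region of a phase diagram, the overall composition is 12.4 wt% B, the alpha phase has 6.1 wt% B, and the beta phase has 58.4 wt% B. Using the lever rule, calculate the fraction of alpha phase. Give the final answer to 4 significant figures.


f_alpha = (C_beta - C0) / (C_beta - C_alpha)
f_alpha = (58.4 - 12.4) / (58.4 - 6.1)
f_alpha = 0.8795


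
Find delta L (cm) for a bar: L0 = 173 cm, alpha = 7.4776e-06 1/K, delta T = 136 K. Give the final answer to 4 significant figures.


dL = L0 * alpha * dT
dL = 173 * 7.4776e-06 * 136
dL = 0.1759 cm


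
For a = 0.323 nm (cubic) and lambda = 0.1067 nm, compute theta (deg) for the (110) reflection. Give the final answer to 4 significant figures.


d = a / sqrt(h^2+k^2+l^2)
d = 0.323 / sqrt(2) = 0.228395 nm
lambda = 2*d*sin(theta)  =>  sin(theta) = lambda / (2*d)
sin(theta) = 0.1067 / (2 * 0.228395) = 0.233586
theta = 13.51 deg


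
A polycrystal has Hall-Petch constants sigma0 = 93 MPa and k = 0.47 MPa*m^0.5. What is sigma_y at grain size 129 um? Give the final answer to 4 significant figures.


sigma_y = sigma0 + k / sqrt(d)
d = 129 um = 1.29e-04 m
sigma_y = 93 + 0.47 / sqrt(1.29e-04)
sigma_y = 134.4 MPa


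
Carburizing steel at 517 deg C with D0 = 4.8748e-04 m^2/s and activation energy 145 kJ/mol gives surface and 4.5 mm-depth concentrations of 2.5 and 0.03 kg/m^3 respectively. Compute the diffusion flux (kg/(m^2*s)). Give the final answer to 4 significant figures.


Step 1: D = D0 * exp(-Qd/(R*T))
T = 517 + 273.15 = 790.15 K
D = 4.8748e-04 * exp(-145e3 / (8.314 * 790.15)) = 1.26491e-13 m^2/s
Step 2: J = D * (C1 - C2) / dx
J = 1.26491e-13 * (2.5 - 0.03) / 4.5e-03
J = 6.943e-11 kg/(m^2*s)


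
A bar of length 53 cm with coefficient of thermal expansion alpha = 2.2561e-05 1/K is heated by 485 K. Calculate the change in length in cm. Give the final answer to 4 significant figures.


dL = L0 * alpha * dT
dL = 53 * 2.2561e-05 * 485
dL = 0.5799 cm


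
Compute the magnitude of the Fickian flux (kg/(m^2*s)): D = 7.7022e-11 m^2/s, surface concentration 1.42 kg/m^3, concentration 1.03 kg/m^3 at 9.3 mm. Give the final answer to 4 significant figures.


J = -D * (dC/dx) = D * (C1 - C2) / dx
J = 7.7022e-11 * (1.42 - 1.03) / 9.3e-03
J = 3.23e-09 kg/(m^2*s)


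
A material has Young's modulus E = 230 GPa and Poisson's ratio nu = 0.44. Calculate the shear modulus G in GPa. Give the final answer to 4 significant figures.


G = E / (2*(1+nu))
G = 230 / (2*(1+0.44))
G = 79.86 GPa


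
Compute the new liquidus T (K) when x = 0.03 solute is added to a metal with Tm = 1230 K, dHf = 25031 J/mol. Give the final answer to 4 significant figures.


dT = R*Tm^2*x / dHf
dT = 8.314 * 1230^2 * 0.03 / 25031
dT = 15.0752 K
T_new = 1230 - 15.0752 = 1215 K


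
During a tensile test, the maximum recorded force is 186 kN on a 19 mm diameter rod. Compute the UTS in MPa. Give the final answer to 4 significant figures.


A0 = pi*(d/2)^2 = pi*(19/2)^2 = 283.529 mm^2
UTS = F_max / A0 = 186*1000 / 283.529
UTS = 656 MPa


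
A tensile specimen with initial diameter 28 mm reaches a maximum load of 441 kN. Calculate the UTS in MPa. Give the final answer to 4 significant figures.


A0 = pi*(d/2)^2 = pi*(28/2)^2 = 615.752 mm^2
UTS = F_max / A0 = 441*1000 / 615.752
UTS = 716.2 MPa


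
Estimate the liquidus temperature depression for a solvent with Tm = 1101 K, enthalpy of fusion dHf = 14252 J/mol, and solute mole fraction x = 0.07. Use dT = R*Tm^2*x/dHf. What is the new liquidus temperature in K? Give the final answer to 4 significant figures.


dT = R*Tm^2*x / dHf
dT = 8.314 * 1101^2 * 0.07 / 14252
dT = 49.5002 K
T_new = 1101 - 49.5002 = 1051 K


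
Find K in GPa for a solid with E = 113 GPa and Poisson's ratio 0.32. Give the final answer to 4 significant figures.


K = E / (3*(1-2*nu))
K = 113 / (3*(1-2*0.32))
K = 104.6 GPa


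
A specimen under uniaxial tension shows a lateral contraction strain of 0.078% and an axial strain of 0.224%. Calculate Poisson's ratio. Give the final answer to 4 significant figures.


nu = -epsilon_lat / epsilon_axial
Lateral strain is contraction (negative), so using magnitudes:
nu = 0.078 / 0.224
nu = 0.3482


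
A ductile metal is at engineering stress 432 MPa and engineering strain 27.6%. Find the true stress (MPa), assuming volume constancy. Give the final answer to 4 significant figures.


sigma_true = sigma_eng * (1 + epsilon_eng)
sigma_true = 432 * (1 + 0.276)
sigma_true = 551.2 MPa


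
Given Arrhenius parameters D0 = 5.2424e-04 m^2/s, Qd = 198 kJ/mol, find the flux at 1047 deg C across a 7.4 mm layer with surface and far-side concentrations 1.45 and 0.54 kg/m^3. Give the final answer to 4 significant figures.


Step 1: D = D0 * exp(-Qd/(R*T))
T = 1047 + 273.15 = 1320.15 K
D = 5.2424e-04 * exp(-198e3 / (8.314 * 1320.15)) = 7.67258e-12 m^2/s
Step 2: J = D * (C1 - C2) / dx
J = 7.67258e-12 * (1.45 - 0.54) / 7.4e-03
J = 9.435e-10 kg/(m^2*s)


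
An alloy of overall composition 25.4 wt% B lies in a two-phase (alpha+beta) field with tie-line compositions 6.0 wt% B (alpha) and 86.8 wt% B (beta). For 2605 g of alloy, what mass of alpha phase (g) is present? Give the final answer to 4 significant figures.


f_alpha = (C_beta - C0) / (C_beta - C_alpha)
f_alpha = (86.8 - 25.4) / (86.8 - 6.0) = 0.759901
m_alpha = f_alpha * m_total = 0.759901 * 2605 = 1980 g


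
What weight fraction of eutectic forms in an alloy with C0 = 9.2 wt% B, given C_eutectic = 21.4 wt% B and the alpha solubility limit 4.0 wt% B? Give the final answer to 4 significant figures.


f_primary = (C_e - C0) / (C_e - C_alpha_max)
f_primary = (21.4 - 9.2) / (21.4 - 4.0)
f_primary = 0.701149
f_eutectic = 1 - 0.701149 = 0.2989


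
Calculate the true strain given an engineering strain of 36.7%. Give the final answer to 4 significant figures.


epsilon_true = ln(1 + epsilon_eng)
epsilon_true = ln(1 + 0.367)
epsilon_true = 0.3126


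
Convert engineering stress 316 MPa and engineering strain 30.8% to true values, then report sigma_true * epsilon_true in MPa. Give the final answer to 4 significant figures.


sigma_true = sigma_eng * (1 + epsilon_eng)
sigma_true = 316 * (1 + 0.308) = 413.328 MPa
epsilon_true = ln(1 + epsilon_eng)
epsilon_true = ln(1 + 0.308) = 0.268499
sigma_true * epsilon_true = 413.328 * 0.268499 = 111 MPa


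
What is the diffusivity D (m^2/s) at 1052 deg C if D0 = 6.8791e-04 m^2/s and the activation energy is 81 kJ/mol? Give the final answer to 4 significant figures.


D = D0 * exp(-Qd / (R*T))
T = 1325.15 K
D = 6.8791e-04 * exp(-81e3 / (8.314 * 1325.15))
D = 4.411e-07 m^2/s


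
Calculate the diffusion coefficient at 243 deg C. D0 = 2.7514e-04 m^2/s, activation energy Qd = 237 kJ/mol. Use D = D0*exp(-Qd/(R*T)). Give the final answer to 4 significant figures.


D = D0 * exp(-Qd / (R*T))
T = 516.15 K
D = 2.7514e-04 * exp(-237e3 / (8.314 * 516.15))
D = 2.846e-28 m^2/s


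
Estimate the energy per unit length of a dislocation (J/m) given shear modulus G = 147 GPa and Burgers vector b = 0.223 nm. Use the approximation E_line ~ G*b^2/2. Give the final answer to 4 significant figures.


E = G*b^2/2
b = 0.223 nm = 2.23e-10 m
G = 147 GPa = 1.47e+11 Pa
E = 0.5 * 1.47e+11 * (2.23e-10)^2
E = 3.655e-09 J/m


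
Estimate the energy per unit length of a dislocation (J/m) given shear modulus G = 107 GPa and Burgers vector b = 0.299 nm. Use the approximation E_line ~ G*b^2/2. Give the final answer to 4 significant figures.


E = G*b^2/2
b = 0.299 nm = 2.99e-10 m
G = 107 GPa = 1.07e+11 Pa
E = 0.5 * 1.07e+11 * (2.99e-10)^2
E = 4.783e-09 J/m


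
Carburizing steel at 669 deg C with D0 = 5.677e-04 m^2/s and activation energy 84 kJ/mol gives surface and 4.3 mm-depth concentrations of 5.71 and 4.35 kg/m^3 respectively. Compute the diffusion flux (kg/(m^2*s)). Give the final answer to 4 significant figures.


Step 1: D = D0 * exp(-Qd/(R*T))
T = 669 + 273.15 = 942.15 K
D = 5.677e-04 * exp(-84e3 / (8.314 * 942.15)) = 1.24976e-08 m^2/s
Step 2: J = D * (C1 - C2) / dx
J = 1.24976e-08 * (5.71 - 4.35) / 4.3e-03
J = 3.953e-06 kg/(m^2*s)


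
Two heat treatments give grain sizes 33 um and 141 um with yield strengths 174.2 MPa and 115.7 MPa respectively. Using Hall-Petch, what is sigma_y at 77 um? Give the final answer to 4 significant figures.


sigma_y = sigma0 + k / sqrt(d)
1/sqrt(d1) = 1/sqrt(3.3e-05) = 174.078;  1/sqrt(d2) = 84.2152
k = (sigma1 - sigma2) / (1/sqrt(d1) - 1/sqrt(d2)) = (174.2 - 115.7) / (174.078 - 84.2152) = 0.650995 MPa*m^0.5
sigma0 = sigma1 - k/sqrt(d1) = 174.2 - 0.650995*174.078 = 60.8763 MPa
sigma_y(d3) = 60.8763 + 0.650995 / sqrt(7.7e-05) = 135.1 MPa


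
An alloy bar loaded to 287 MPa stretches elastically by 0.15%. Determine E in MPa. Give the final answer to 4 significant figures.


E = sigma / epsilon
epsilon = 0.15% = 1.5e-03
E = 287 / 1.5e-03
E = 191300 MPa


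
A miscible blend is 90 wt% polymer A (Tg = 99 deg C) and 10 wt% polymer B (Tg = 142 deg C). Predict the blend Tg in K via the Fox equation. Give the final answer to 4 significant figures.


1/Tg = w1/Tg1 + w2/Tg2 (in Kelvin)
Tg1 = 372.15 K, Tg2 = 415.15 K
1/Tg = 0.9/372.15 + 0.1/415.15
Tg = 376 K


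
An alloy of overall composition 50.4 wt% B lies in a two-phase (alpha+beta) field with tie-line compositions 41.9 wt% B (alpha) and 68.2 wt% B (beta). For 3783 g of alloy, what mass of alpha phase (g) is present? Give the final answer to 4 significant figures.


f_alpha = (C_beta - C0) / (C_beta - C_alpha)
f_alpha = (68.2 - 50.4) / (68.2 - 41.9) = 0.676806
m_alpha = f_alpha * m_total = 0.676806 * 3783 = 2560 g


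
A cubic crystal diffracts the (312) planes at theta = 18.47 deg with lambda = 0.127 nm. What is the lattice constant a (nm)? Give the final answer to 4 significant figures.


d = lambda / (2*sin(theta))
d = 0.127 / (2*sin(18.47 deg))
d = 0.200437 nm
a = d * sqrt(h^2+k^2+l^2) = 0.200437 * sqrt(14)
a = 0.75 nm


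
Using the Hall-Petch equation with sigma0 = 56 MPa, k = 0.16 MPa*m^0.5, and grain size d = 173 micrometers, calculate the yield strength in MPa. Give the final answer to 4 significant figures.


sigma_y = sigma0 + k / sqrt(d)
d = 173 um = 1.73e-04 m
sigma_y = 56 + 0.16 / sqrt(1.73e-04)
sigma_y = 68.16 MPa


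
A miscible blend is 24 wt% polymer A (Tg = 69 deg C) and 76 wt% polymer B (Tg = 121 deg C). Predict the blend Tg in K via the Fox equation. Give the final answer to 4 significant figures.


1/Tg = w1/Tg1 + w2/Tg2 (in Kelvin)
Tg1 = 342.15 K, Tg2 = 394.15 K
1/Tg = 0.24/342.15 + 0.76/394.15
Tg = 380.3 K


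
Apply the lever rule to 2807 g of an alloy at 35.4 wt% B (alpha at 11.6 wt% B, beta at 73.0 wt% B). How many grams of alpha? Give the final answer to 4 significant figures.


f_alpha = (C_beta - C0) / (C_beta - C_alpha)
f_alpha = (73.0 - 35.4) / (73.0 - 11.6) = 0.612378
m_alpha = f_alpha * m_total = 0.612378 * 2807 = 1719 g


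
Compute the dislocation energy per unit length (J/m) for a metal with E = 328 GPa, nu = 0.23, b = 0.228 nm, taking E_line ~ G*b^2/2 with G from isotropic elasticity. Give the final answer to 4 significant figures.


Step 1: G = E / (2*(1+nu))
G = 328 / (2*(1+0.23)) = 133.333 GPa = 1.33333e+11 Pa
Step 2: E_line = G*b^2/2
b = 0.228 nm = 2.28e-10 m
E_line = 0.5 * 1.33333e+11 * (2.28e-10)^2 = 3.466e-09 J/m


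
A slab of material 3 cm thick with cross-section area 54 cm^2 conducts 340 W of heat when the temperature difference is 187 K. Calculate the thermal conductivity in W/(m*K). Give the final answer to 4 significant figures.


k = Q*L / (A*dT)
L = 0.03 m, A = 5.4e-03 m^2
k = 340 * 0.03 / (5.4e-03 * 187)
k = 10.1 W/(m*K)


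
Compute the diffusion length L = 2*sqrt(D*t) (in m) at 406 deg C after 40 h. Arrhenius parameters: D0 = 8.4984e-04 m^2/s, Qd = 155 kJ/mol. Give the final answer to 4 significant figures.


Step 1: D = D0 * exp(-Qd/(R*T))
T = 679.15 K
D = 8.4984e-04 * exp(-155e3 / (8.314 * 679.15)) = 1.01761e-15 m^2/s
Step 2: L = 2*sqrt(D*t)
t = 40 h = 144000 s
L = 2*sqrt(1.01761e-15 * 144000) = 2.421e-05 m


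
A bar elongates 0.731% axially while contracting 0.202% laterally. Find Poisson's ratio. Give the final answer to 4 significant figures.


nu = -epsilon_lat / epsilon_axial
Lateral strain is contraction (negative), so using magnitudes:
nu = 0.202 / 0.731
nu = 0.2763


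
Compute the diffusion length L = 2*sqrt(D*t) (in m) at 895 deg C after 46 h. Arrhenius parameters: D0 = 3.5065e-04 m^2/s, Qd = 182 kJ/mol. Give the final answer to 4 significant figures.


Step 1: D = D0 * exp(-Qd/(R*T))
T = 1168.15 K
D = 3.5065e-04 * exp(-182e3 / (8.314 * 1168.15)) = 2.54873e-12 m^2/s
Step 2: L = 2*sqrt(D*t)
t = 46 h = 165600 s
L = 2*sqrt(2.54873e-12 * 165600) = 1.299e-03 m


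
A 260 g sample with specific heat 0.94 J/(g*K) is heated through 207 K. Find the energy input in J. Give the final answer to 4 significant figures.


Q = m * cp * dT
Q = 260 * 0.94 * 207
Q = 50590 J


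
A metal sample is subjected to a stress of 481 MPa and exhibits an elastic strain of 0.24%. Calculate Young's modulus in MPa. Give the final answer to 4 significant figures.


E = sigma / epsilon
epsilon = 0.24% = 2.4e-03
E = 481 / 2.4e-03
E = 200400 MPa


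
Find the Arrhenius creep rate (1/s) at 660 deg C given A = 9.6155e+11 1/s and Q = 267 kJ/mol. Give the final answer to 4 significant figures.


rate = A * exp(-Q / (R*T))
T = 660 + 273.15 = 933.15 K
rate = 9.6155e+11 * exp(-267e3 / (8.314 * 933.15))
rate = 1.088e-03 1/s
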